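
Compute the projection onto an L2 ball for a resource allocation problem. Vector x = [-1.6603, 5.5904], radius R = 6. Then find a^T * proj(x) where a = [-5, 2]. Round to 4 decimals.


Step 1: Compute ||x|| (intermediates to 6 decimals).
||x|| = sqrt((-1.6603)^2 + 5.5904^2) = 5.831738
Step 2: Project.
Since ||x|| <= R, proj = x (no scaling needed).
proj(x) = [-1.6603, 5.5904]
Step 3: Dot product.
a^T * proj(x) = -5*(-1.6603) + 2*5.5904 = 19.4823


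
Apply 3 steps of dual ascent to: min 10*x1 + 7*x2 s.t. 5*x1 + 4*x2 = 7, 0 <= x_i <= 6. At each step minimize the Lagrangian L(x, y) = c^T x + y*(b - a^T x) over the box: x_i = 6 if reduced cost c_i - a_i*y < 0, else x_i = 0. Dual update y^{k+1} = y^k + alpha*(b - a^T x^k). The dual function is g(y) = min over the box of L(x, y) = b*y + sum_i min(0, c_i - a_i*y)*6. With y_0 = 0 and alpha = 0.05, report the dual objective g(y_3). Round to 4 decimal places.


Dual ascent for LP: min 10*x1 + 7*x2, 5*x1 + 4*x2 = 7, 0 <= x_i <= 6
Step 1: y^k = 0.0, reduced costs: (10.0, 7.0)
  x^k = (0.0, 0.0), subgradient = b - a^T x = 7.0
  y^{k+1} = 0.0 + 0.05*7.0 = 0.35
Step 2: y^k = 0.35, reduced costs: (8.25, 5.6)
  x^k = (0.0, 0.0), subgradient = b - a^T x = 7.0
  y^{k+1} = 0.35 + 0.05*7.0 = 0.7
Step 3: y^k = 0.7, reduced costs: (6.5, 4.2)
  x^k = (0.0, 0.0), subgradient = b - a^T x = 7.0
  y^{k+1} = 0.7 + 0.05*7.0 = 1.05
Dual objective at y_3 = 1.05: reduced costs (4.75, 2.8), box minimizer x = (0.0, 0.0)
g(y_3) = b*y + (c1 - a1*y)*x1 + (c2 - a2*y)*x2 = 7*1.05 + 4.75*0.0 + 2.8*0.0 = 7.35 + 0.0 + 0.0 = 7.35


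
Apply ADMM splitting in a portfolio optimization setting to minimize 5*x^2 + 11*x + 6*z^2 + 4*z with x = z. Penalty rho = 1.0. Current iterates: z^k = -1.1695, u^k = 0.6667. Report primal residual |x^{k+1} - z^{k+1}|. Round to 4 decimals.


ADMM iteration with rho = 1.0, z^k = -1.1695, u^k = 0.6667
Step 1: x-update.
Minimize 5*x^2 + 11*x + (1.0/2)*(x + 1.1695 + 0.6667)^2
FOC: (2*5 + 1.0)*x = -11 + 1.0*(-1.1695 - 0.6667)
x^{k+1} = -1.1669
Step 2: z-update.
Minimize 6*z^2 + 4*z + (1.0/2)*(-1.1669 - z + 0.6667)^2
FOC: (2*6 + 1.0)*z = -4 + 1.0*(-1.1669 + 0.6667)
z^{k+1} = -0.3462
Step 3: u-update.
u^{k+1} = 0.6667 - 1.1669 + 0.3462 = -0.1541
Step 4: Primal residual = |-1.1669 + 0.3462| = 0.8208


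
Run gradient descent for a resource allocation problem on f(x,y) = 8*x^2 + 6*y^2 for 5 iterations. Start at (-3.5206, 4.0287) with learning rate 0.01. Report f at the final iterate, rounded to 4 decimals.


Gradient descent on f(x,y) = 8*x^2 + 6*y^2.
Starting point: (-3.5206, 4.0287), alpha = 0.01
Step 1: grad_x = 2*8*-3.5206 = -56.3296, grad_y = 2*6*4.0287 = 48.3444
  x_1 = -3.5206 - 0.01*-56.3296 = -2.9573
  y_1 = 4.0287 - 0.01*48.3444 = 3.5453
Step 2: grad_x = 2*8*-2.9573 = -47.3169, grad_y = 2*6*3.5453 = 42.5431
  x_2 = -2.9573 - 0.01*-47.3169 = -2.4841
  y_2 = 3.5453 - 0.01*42.5431 = 3.1198
Step 3: grad_x = 2*8*-2.4841 = -39.7462, grad_y = 2*6*3.1198 = 37.4379
  x_3 = -2.4841 - 0.01*-39.7462 = -2.0867
  y_3 = 3.1198 - 0.01*37.4379 = 2.7454
Step 4: grad_x = 2*8*-2.0867 = -33.3868, grad_y = 2*6*2.7454 = 32.9454
  x_4 = -2.0867 - 0.01*-33.3868 = -1.7528
  y_4 = 2.7454 - 0.01*32.9454 = 2.416
Step 5: grad_x = 2*8*-1.7528 = -28.0449, grad_y = 2*6*2.416 = 28.9919
  x_5 = -1.7528 - 0.01*-28.0449 = -1.4724
  y_5 = 2.416 - 0.01*28.9919 = 2.1261
f(-1.4724, 2.1261) = 8*(-1.4724)^2 + 6*2.1261^2 = 44.4638


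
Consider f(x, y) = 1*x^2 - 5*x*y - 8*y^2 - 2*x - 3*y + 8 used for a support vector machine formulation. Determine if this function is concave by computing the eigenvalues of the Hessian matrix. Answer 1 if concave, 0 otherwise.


The Hessian of f(x,y) = 1*x^2 - 5*x*y - 8*y^2 - 2*x - 3*y + 8 is:
H = [[2, -5], [-5, -16]]
Trace = 2 - 16 = -14
Determinant = 2*-16 - (-5)^2 = -57
Discriminant = (-14)^2 - 4*-57 = 424.0
Eigenvalues: lambda_1 = -17.2956, lambda_2 = 3.2956
The function is not concave.

0


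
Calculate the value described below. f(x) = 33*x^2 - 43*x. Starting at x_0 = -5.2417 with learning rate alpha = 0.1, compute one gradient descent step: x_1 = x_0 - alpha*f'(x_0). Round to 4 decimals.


We compute the gradient at x_0 and apply the update.
f'(x) = 66*x - 43
f'(-5.2417) = 66*-5.2417 - 43 = -388.9522
x_1 = -5.2417 - 0.1*-388.9522 = 33.6535


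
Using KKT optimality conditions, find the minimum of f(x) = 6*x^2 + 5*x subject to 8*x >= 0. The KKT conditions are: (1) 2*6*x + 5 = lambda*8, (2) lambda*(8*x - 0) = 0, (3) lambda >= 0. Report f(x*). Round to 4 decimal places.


Step 1: Try lambda = 0 (constraint inactive).
x_unc = -5/(2*6) = -0.4167
Check: 8*-0.4167 = -3.3336 < 0 -- violated!
Step 2: Constraint must be active: 8*x = 0
x* = 0/8 = 0.0
lambda = (2*6*0.0 + 5)/8 = 0.625
Step 3: Compute optimal value.
f(x*) = 6*0.0^2 + 5*0.0 = 0.0


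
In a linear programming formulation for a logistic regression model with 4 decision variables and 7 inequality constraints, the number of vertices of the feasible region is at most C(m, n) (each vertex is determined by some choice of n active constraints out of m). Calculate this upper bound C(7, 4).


Each vertex corresponds to some choice of n active constraints out of m, so the number of vertices is at most C(m, n) = m! / (n!(m-n)!).
m = 7, n = 4
Numerator: 7 * 6 * 5 * 4
Denominator: 4! = 24
C(7, 4) = 35


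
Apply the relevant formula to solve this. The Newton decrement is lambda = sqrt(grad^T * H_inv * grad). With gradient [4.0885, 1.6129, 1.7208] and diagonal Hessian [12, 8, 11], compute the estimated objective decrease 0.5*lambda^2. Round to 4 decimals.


Step 1: H is diagonal, so H^(-1) * g = [0.3407, 0.2016, 0.1564].
Step 2: g^T H^(-1) g = sum_i g_i^2 / H_ii
  = (4.0885)^2/12 + (1.6129)^2/8 + (1.7208)^2/11
  = 1.393 + 0.3252 + 0.2692 = 1.9874
Step 3: Objective decrease = 0.5 * g^T H^(-1) g = 0.9937


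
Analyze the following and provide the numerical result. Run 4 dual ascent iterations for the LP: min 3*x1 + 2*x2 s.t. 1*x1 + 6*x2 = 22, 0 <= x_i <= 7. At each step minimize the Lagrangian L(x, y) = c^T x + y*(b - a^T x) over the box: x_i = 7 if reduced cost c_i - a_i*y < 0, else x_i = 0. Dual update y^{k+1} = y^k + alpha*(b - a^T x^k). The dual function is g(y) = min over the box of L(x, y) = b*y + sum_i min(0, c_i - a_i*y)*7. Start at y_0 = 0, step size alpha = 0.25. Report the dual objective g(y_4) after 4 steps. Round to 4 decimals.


Dual ascent for LP: min 3*x1 + 2*x2, 1*x1 + 6*x2 = 22, 0 <= x_i <= 7
Step 1: y^k = 0.0, reduced costs: (3.0, 2.0)
  x^k = (0.0, 0.0), subgradient = b - a^T x = 22.0
  y^{k+1} = 0.0 + 0.25*22.0 = 5.5
Step 2: y^k = 5.5, reduced costs: (-2.5, -31.0)
  x^k = (7.0, 7.0), subgradient = b - a^T x = -27.0
  y^{k+1} = 5.5 + 0.25*-27.0 = -1.25
Step 3: y^k = -1.25, reduced costs: (4.25, 9.5)
  x^k = (0.0, 0.0), subgradient = b - a^T x = 22.0
  y^{k+1} = -1.25 + 0.25*22.0 = 4.25
Step 4: y^k = 4.25, reduced costs: (-1.25, -23.5)
  x^k = (7.0, 7.0), subgradient = b - a^T x = -27.0
  y^{k+1} = 4.25 + 0.25*-27.0 = -2.5
Dual objective at y_4 = -2.5: reduced costs (5.5, 17.0), box minimizer x = (0.0, 0.0)
g(y_4) = b*y + (c1 - a1*y)*x1 + (c2 - a2*y)*x2 = 22*(-2.5) + 5.5*0.0 + 17.0*0.0 = -55.0 + 0.0 + 0.0 = -55.0


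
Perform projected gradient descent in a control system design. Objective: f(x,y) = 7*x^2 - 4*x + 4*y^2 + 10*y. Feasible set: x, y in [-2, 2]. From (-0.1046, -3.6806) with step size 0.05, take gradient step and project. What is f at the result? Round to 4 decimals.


Step 1: Compute gradient at (-0.1046, -3.6806).
grad_x = 2*7*-0.1046 - 4 = -5.4644
grad_y = 2*4*-3.6806 + 10 = -19.4448
Step 2: Gradient step.
x_raw = -0.1046 - 0.05*-5.4644 = 0.1686
y_raw = -3.6806 - 0.05*-19.4448 = -2.7084
Step 3: Project onto [-2, 2].
x_proj = clip(0.1686) = 0.1686
y_proj = clip(-2.7084) = -2.0
Step 4: Evaluate f.
f(0.1686, -2.0) = -4.4755


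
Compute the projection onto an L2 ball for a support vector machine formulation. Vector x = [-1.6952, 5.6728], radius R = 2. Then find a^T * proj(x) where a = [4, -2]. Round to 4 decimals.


Step 1: Compute ||x|| (intermediates to 6 decimals).
||x|| = sqrt((-1.6952)^2 + 5.6728^2) = 5.920673
Step 2: Project.
Since ||x|| > R, scale = R/||x|| = 2/5.920673 = 0.337799, proj(x) = scale * x
proj(x) = [-0.572637, 1.916266]
Step 3: Dot product.
a^T * proj(x) = 4*(-0.572637) - 2*1.916266 = -6.1231


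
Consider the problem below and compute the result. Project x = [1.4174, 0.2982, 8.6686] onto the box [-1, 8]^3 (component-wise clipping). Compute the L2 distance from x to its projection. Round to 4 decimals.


Project each component onto [-1, 8].
clip(1.4174) = 1.4174, clip(0.2982) = 0.2982, clip(8.6686) = 8.0
Projection = [1.4174, 0.2982, 8.0]
Squared diffs: [0.0, 0.0, 0.447]
Distance = sqrt(0.447) = 0.6686


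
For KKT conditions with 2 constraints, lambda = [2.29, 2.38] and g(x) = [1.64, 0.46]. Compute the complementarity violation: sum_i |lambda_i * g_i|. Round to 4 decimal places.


KKT complementary slackness check:
lambda_1 * g_1 = 2.29 * 1.64 = 3.7556
lambda_2 * g_2 = 2.38 * 0.46 = 1.0948
Total violation = 3.7556 + 1.0948 = 4.8504


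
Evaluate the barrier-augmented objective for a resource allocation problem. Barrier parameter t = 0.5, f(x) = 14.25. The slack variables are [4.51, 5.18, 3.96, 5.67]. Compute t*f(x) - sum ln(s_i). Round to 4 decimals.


Step 1: Compute log-barrier.
ln values: [1.5063, 1.6448, 1.3762, 1.7352]
phi = -(1.5063 + 1.6448 + 1.3762 + 1.7352) = -6.2625
Step 2: Compute augmented objective.
t*f(x) = 0.5*14.25 = 7.125
Total = 7.125 - 6.2625 = 0.8625


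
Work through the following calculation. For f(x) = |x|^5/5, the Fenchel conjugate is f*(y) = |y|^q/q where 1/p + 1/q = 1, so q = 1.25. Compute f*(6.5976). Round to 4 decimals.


The conjugate exponent q satisfies 1/p + 1/q = 1.
p = 5, so q = 5/(5 - 1) = 1.25
|y|^q = 6.5976^1.25 = 10.5738
f*(6.5976) = 10.5738 / 1.25 = 8.4591


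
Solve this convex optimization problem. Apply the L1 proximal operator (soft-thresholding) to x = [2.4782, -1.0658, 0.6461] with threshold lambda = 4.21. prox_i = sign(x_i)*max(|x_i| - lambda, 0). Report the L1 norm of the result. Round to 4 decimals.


Soft-thresholding with lambda = 4.21:
prox(2.4782) = sign(2.4782)*max(|2.4782| - 4.21, 0) = 0.0
prox(-1.0658) = sign(-1.0658)*max(|-1.0658| - 4.21, 0) = 0.0
prox(0.6461) = sign(0.6461)*max(|0.6461| - 4.21, 0) = 0.0
prox(x) = [0.0, 0.0, 0.0]
||prox(x)||_1 = 0.0 + 0.0 + 0.0 = 0.0


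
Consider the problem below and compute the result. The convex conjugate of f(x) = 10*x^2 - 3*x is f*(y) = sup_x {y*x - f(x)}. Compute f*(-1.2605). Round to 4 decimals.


f*(y) = sup_x {y*x - a*x^2 - b*x} = sup_x {(y-b)*x - a*x^2}
FOC: (y - b) - 2a*x = 0 => x* = (y - b)/(2a)
x* = (-1.2605 + 3)/(2*10) = 0.087
f*(-1.2605) = (y-b)^2/(4a) = (-1.2605 + 3)^2/(4*10)
= 3.0259/40 = 0.0756


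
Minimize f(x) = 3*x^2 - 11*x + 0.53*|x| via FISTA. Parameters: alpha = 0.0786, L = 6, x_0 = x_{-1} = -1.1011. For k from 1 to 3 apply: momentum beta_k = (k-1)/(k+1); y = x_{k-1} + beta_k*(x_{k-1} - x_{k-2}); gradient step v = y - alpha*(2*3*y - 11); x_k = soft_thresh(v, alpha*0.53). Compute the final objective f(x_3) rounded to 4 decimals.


FISTA on f(x) = 3*x^2 - 11*x + 0.53*|x|
L = 6, alpha = 0.0786
Iteration 1: beta = 0.0, y = -1.1011 + 0.0*(-1.1011 + 1.1011) = -1.1011
  grad(y) = -17.6066, v = y - alpha*grad = 0.2828
  prox(v) = soft_thresh(0.2828, 0.0417) = 0.2411
Iteration 2: beta = 0.3333, y = 0.2411 + 0.3333*(0.2411 + 1.1011) = 0.6885
  grad(y) = -6.8688, v = y - alpha*grad = 1.2284
  prox(v) = soft_thresh(1.2284, 0.0417) = 1.1868
Iteration 3: beta = 0.5, y = 1.1868 + 0.5*(1.1868 - 0.2411) = 1.6596
  grad(y) = -1.0425, v = y - alpha*grad = 1.7415
  prox(v) = soft_thresh(1.7415, 0.0417) = 1.6999
f(x_3) = 3*1.6999^2 - 11*1.6999 + 0.53*|1.6999| = -9.129


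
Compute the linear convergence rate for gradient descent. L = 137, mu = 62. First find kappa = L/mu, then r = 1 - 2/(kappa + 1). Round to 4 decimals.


Step 1: Compute the condition number.
kappa = L/mu = 137/62 = 2.2097
Step 2: Compute the convergence rate.
r = 1 - 2/(kappa + 1) = 1 - 2*mu/(L + mu) = (L - mu)/(L + mu) = 75/199 = 0.3769


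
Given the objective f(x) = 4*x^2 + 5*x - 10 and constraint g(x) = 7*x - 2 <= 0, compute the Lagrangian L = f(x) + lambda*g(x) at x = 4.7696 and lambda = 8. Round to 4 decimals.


Step 1: Evaluate f(x).
f(4.7696) = 4*4.7696^2 + 5*4.7696 - 10 = 104.8443
Step 2: Evaluate g(x).
g(4.7696) = 7*4.7696 - 2 = 31.3872
Step 3: Compute Lagrangian.
L = 104.8443 + 8*31.3872 = 355.9419


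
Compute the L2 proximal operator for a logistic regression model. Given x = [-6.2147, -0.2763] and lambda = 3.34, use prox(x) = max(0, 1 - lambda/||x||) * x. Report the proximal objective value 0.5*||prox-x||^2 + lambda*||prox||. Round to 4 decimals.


Step 1: Compute ||x||.
||x|| = 6.2208
Step 2: Compute scaling factor.
scale = max(0, 1 - 3.34/6.2208) = 0.4631
Step 3: prox(x) = [-2.878, -0.128]
||prox(x)|| = 2.8808
Step 4: Proximal objective.
0.5*||prox-x||^2 = 5.5778
lambda*||prox|| = 9.6219
Total = 15.1998


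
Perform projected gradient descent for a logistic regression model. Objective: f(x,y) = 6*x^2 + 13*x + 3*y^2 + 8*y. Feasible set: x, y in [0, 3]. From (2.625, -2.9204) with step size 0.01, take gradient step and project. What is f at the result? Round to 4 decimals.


Step 1: Compute gradient at (2.625, -2.9204).
grad_x = 2*6*2.625 + 13 = 44.5
grad_y = 2*3*-2.9204 + 8 = -9.5224
Step 2: Gradient step.
x_raw = 2.625 - 0.01*44.5 = 2.18
y_raw = -2.9204 - 0.01*-9.5224 = -2.8252
Step 3: Project onto [0, 3].
x_proj = clip(2.18) = 2.18
y_proj = clip(-2.8252) = 0.0
Step 4: Evaluate f.
f(2.18, 0.0) = 56.8544


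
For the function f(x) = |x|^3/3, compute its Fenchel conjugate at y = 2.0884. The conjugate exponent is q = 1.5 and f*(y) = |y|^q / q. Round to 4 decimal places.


The conjugate exponent q satisfies 1/p + 1/q = 1.
p = 3, so q = 3/(3 - 1) = 1.5
|y|^q = 2.0884^1.5 = 3.018
f*(2.0884) = 3.018 / 1.5 = 2.012


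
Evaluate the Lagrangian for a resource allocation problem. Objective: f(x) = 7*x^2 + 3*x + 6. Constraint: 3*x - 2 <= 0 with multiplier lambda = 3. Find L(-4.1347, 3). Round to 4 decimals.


Step 1: Evaluate f(x).
f(-4.1347) = 7*(-4.1347)^2 + 3*(-4.1347) + 6 = 113.2661
Step 2: Evaluate g(x).
g(-4.1347) = 3*-4.1347 - 2 = -14.4041
Step 3: Compute Lagrangian.
L = 113.2661 + 3*-14.4041 = 70.0538


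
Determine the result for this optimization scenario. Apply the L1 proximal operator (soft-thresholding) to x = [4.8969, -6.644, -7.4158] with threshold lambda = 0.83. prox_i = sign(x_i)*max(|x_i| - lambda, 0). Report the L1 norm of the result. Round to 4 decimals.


Soft-thresholding with lambda = 0.83:
prox(4.8969) = sign(4.8969)*max(|4.8969| - 0.83, 0) = 4.0669
prox(-6.644) = sign(-6.644)*max(|-6.644| - 0.83, 0) = -5.814
prox(-7.4158) = sign(-7.4158)*max(|-7.4158| - 0.83, 0) = -6.5858
prox(x) = [4.0669, -5.814, -6.5858]
||prox(x)||_1 = 4.0669 + 5.814 + 6.5858 = 16.4667


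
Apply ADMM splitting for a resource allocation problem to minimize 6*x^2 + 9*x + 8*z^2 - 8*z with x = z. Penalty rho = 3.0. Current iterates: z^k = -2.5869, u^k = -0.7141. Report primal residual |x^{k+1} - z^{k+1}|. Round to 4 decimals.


ADMM iteration with rho = 3.0, z^k = -2.5869, u^k = -0.7141
Step 1: x-update.
Minimize 6*x^2 + 9*x + (3.0/2)*(x + 2.5869 - 0.7141)^2
FOC: (2*6 + 3.0)*x = -9 + 3.0*(-2.5869 + 0.7141)
x^{k+1} = -0.9746
Step 2: z-update.
Minimize 8*z^2 - 8*z + (3.0/2)*(-0.9746 - z - 0.7141)^2
FOC: (2*8 + 3.0)*z = 8 + 3.0*(-0.9746 - 0.7141)
z^{k+1} = 0.1544
Step 3: u-update.
u^{k+1} = -0.7141 - 0.9746 - 0.1544 = -1.8431
Step 4: Primal residual = |-0.9746 - 0.1544| = 1.129


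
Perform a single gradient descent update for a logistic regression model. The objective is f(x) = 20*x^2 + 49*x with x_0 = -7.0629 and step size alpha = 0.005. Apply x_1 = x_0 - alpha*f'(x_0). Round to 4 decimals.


We compute the gradient at x_0 and apply the update.
f'(x) = 40*x + 49
f'(-7.0629) = 40*-7.0629 + 49 = -233.516
x_1 = -7.0629 - 0.005*-233.516 = -5.8953


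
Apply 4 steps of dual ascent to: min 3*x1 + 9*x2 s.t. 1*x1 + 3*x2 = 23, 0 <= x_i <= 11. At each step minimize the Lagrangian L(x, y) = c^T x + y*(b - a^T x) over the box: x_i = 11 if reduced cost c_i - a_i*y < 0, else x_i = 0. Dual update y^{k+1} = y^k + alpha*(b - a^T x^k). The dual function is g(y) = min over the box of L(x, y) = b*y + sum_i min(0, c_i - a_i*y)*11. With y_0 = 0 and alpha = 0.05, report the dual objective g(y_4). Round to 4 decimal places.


Dual ascent for LP: min 3*x1 + 9*x2, 1*x1 + 3*x2 = 23, 0 <= x_i <= 11
Step 1: y^k = 0.0, reduced costs: (3.0, 9.0)
  x^k = (0.0, 0.0), subgradient = b - a^T x = 23.0
  y^{k+1} = 0.0 + 0.05*23.0 = 1.15
Step 2: y^k = 1.15, reduced costs: (1.85, 5.55)
  x^k = (0.0, 0.0), subgradient = b - a^T x = 23.0
  y^{k+1} = 1.15 + 0.05*23.0 = 2.3
Step 3: y^k = 2.3, reduced costs: (0.7, 2.1)
  x^k = (0.0, 0.0), subgradient = b - a^T x = 23.0
  y^{k+1} = 2.3 + 0.05*23.0 = 3.45
Step 4: y^k = 3.45, reduced costs: (-0.45, -1.35)
  x^k = (11.0, 11.0), subgradient = b - a^T x = -21.0
  y^{k+1} = 3.45 + 0.05*-21.0 = 2.4
Dual objective at y_4 = 2.4: reduced costs (0.6, 1.8), box minimizer x = (0.0, 0.0)
g(y_4) = b*y + (c1 - a1*y)*x1 + (c2 - a2*y)*x2 = 23*2.4 + 0.6*0.0 + 1.8*0.0 = 55.2 + 0.0 + 0.0 = 55.2


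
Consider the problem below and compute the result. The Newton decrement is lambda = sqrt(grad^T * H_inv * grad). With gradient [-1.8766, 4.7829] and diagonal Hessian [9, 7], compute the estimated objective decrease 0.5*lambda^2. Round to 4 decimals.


Step 1: H is diagonal, so H^(-1) * g = [-0.2085, 0.6833].
Step 2: g^T H^(-1) g = sum_i g_i^2 / H_ii
  = (-1.8766)^2/9 + (4.7829)^2/7
  = 0.3913 + 3.268 = 3.6593
Step 3: Objective decrease = 0.5 * g^T H^(-1) g = 1.8297


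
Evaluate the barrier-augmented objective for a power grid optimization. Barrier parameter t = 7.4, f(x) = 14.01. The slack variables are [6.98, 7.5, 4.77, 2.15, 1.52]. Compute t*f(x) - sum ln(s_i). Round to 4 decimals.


Step 1: Compute log-barrier.
ln values: [1.943, 2.0149, 1.5623, 0.7655, 0.4187]
phi = -(1.943 + 2.0149 + 1.5623 + 0.7655 + 0.4187) = -6.7045
Step 2: Compute augmented objective.
t*f(x) = 7.4*14.01 = 103.674
Total = 103.674 - 6.7045 = 96.9695


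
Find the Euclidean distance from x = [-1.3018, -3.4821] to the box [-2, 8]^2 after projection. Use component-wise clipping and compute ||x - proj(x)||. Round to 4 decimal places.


Project each component onto [-2, 8].
clip(-1.3018) = -1.3018, clip(-3.4821) = -2.0
Projection = [-1.3018, -2.0]
Squared diffs: [0.0, 2.1966]
Distance = sqrt(2.1966) = 1.4821


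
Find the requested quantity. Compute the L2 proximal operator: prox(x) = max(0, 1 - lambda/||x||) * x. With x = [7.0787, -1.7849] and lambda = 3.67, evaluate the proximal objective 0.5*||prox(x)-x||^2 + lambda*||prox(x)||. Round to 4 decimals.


Step 1: Compute ||x||.
||x|| = 7.3003
Step 2: Compute scaling factor.
scale = max(0, 1 - 3.67/7.3003) = 0.4973
Step 3: prox(x) = [3.5201, -0.8876]
||prox(x)|| = 3.6303
Step 4: Proximal objective.
0.5*||prox-x||^2 = 6.7345
lambda*||prox|| = 13.3232
Total = 20.0575


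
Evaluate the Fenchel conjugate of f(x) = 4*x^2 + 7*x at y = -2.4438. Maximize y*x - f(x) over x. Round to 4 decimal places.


f*(y) = sup_x {y*x - a*x^2 - b*x} = sup_x {(y-b)*x - a*x^2}
FOC: (y - b) - 2a*x = 0 => x* = (y - b)/(2a)
x* = (-2.4438 - 7)/(2*4) = -1.1805
f*(-2.4438) = (y-b)^2/(4a) = (-2.4438 - 7)^2/(4*4)
= 89.1854/16 = 5.5741


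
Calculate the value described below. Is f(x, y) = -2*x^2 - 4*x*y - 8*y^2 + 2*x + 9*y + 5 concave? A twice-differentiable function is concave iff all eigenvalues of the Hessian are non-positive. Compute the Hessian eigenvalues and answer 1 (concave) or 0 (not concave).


The Hessian of f(x,y) = -2*x^2 - 4*x*y - 8*y^2 + 2*x + 9*y + 5 is:
H = [[-4, -4], [-4, -16]]
Trace = -4 - 16 = -20
Determinant = -4*-16 - (-4)^2 = 48
Discriminant = (-20)^2 - 4*48 = 208.0
Eigenvalues: lambda_1 = -17.2111, lambda_2 = -2.7889
The function is concave.

1


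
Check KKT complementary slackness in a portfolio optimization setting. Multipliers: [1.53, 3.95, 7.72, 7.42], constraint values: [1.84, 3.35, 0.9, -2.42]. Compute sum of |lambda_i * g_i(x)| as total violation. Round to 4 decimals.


KKT complementary slackness check:
lambda_1 * g_1 = 1.53 * 1.84 = 2.8152
lambda_2 * g_2 = 3.95 * 3.35 = 13.2325
lambda_3 * g_3 = 7.72 * 0.9 = 6.948
lambda_4 * g_4 = 7.42 * -2.42 = -17.9564
Total violation = 2.8152 + 13.2325 + 6.948 + 17.9564 = 40.9521


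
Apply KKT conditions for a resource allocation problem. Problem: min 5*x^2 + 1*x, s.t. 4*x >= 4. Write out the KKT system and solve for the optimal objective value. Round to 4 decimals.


Step 1: Try lambda = 0 (constraint inactive).
x_unc = -1/(2*5) = -0.1
Check: 4*-0.1 = -0.4 < 4 -- violated!
Step 2: Constraint must be active: 4*x = 4
x* = 4/4 = 1.0
lambda = (2*5*1.0 + 1)/4 = 2.75
Step 3: Compute optimal value.
f(x*) = 5*1.0^2 + 1*1.0 = 6.0


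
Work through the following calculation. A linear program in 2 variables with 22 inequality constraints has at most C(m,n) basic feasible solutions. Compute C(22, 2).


Each vertex corresponds to some choice of n active constraints out of m, so the number of vertices is at most C(m, n) = m! / (n!(m-n)!).
m = 22, n = 2
Numerator: 22 * 21
Denominator: 2! = 2
C(22, 2) = 231


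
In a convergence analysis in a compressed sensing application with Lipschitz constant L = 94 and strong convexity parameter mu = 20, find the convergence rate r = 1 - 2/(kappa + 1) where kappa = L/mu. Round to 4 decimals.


Step 1: Compute the condition number.
kappa = L/mu = 94/20 = 4.7
Step 2: Compute the convergence rate.
r = 1 - 2/(kappa + 1) = 1 - 2*mu/(L + mu) = (L - mu)/(L + mu) = 74/114 = 0.6491


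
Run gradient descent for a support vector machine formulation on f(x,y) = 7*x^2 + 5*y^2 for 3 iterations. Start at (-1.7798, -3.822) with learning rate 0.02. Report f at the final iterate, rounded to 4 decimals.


Gradient descent on f(x,y) = 7*x^2 + 5*y^2.
Starting point: (-1.7798, -3.822), alpha = 0.02
Step 1: grad_x = 2*7*-1.7798 = -24.9172, grad_y = 2*5*-3.822 = -38.22
  x_1 = -1.7798 - 0.02*-24.9172 = -1.2815
  y_1 = -3.822 - 0.02*-38.22 = -3.0576
Step 2: grad_x = 2*7*-1.2815 = -17.9404, grad_y = 2*5*-3.0576 = -30.576
  x_2 = -1.2815 - 0.02*-17.9404 = -0.9226
  y_2 = -3.0576 - 0.02*-30.576 = -2.4461
Step 3: grad_x = 2*7*-0.9226 = -12.9171, grad_y = 2*5*-2.4461 = -24.4608
  x_3 = -0.9226 - 0.02*-12.9171 = -0.6643
  y_3 = -2.4461 - 0.02*-24.4608 = -1.9569
f(-0.6643, -1.9569) = 7*(-0.6643)^2 + 5*(-1.9569)^2 = 22.2357


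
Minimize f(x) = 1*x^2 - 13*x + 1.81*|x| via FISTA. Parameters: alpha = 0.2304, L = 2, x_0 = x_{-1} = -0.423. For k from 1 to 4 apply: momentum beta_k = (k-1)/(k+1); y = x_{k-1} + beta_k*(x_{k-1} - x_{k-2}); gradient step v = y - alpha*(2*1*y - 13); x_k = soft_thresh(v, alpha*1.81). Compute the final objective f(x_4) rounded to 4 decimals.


FISTA on f(x) = 1*x^2 - 13*x + 1.81*|x|
L = 2, alpha = 0.2304
Iteration 1: beta = 0.0, y = -0.423 + 0.0*(-0.423 + 0.423) = -0.423
  grad(y) = -13.846, v = y - alpha*grad = 2.7671
  prox(v) = soft_thresh(2.7671, 0.417) = 2.3501
Iteration 2: beta = 0.3333, y = 2.3501 + 0.3333*(2.3501 + 0.423) = 3.2745
  grad(y) = -6.4511, v = y - alpha*grad = 4.7608
  prox(v) = soft_thresh(4.7608, 0.417) = 4.3438
Iteration 3: beta = 0.5, y = 4.3438 + 0.5*(4.3438 - 2.3501) = 5.3406
  grad(y) = -2.3188, v = y - alpha*grad = 5.8749
  prox(v) = soft_thresh(5.8749, 0.417) = 5.4578
Iteration 4: beta = 0.6, y = 5.4578 + 0.6*(5.4578 - 4.3438) = 6.1263
  grad(y) = -0.7475, v = y - alpha*grad = 6.2985
  prox(v) = soft_thresh(6.2985, 0.417) = 5.8815
f(x_4) = 1*5.8815^2 - 13*5.8815 + 1.81*|5.8815| = -31.222


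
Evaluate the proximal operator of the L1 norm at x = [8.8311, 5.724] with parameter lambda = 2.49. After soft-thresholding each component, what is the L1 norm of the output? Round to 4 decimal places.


Soft-thresholding with lambda = 2.49:
prox(8.8311) = sign(8.8311)*max(|8.8311| - 2.49, 0) = 6.3411
prox(5.724) = sign(5.724)*max(|5.724| - 2.49, 0) = 3.234
prox(x) = [6.3411, 3.234]
||prox(x)||_1 = 6.3411 + 3.234 = 9.5751


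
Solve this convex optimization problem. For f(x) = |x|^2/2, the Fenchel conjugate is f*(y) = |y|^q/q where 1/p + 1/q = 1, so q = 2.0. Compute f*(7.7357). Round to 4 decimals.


The conjugate exponent q satisfies 1/p + 1/q = 1.
p = 2, so q = 2/(2 - 1) = 2.0
|y|^q = 7.7357^2.0 = 59.8411
f*(7.7357) = 59.8411 / 2.0 = 29.9205


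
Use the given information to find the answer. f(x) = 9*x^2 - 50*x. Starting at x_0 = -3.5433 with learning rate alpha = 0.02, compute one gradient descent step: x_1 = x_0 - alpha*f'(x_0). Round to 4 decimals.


We compute the gradient at x_0 and apply the update.
f'(x) = 18*x - 50
f'(-3.5433) = 18*-3.5433 - 50 = -113.7794
x_1 = -3.5433 - 0.02*-113.7794 = -1.2677


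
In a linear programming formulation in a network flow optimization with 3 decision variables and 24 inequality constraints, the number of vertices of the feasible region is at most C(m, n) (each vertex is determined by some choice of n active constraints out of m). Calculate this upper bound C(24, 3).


Each vertex corresponds to some choice of n active constraints out of m, so the number of vertices is at most C(m, n) = m! / (n!(m-n)!).
m = 24, n = 3
Numerator: 24 * 23 * 22
Denominator: 3! = 6
C(24, 3) = 2024


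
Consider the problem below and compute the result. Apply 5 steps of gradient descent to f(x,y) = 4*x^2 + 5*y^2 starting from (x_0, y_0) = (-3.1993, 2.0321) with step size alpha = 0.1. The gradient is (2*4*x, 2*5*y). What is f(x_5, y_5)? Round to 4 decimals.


Gradient descent on f(x,y) = 4*x^2 + 5*y^2.
Starting point: (-3.1993, 2.0321), alpha = 0.1
Step 1: grad_x = 2*4*-3.1993 = -25.5944, grad_y = 2*5*2.0321 = 20.321
  x_1 = -3.1993 - 0.1*-25.5944 = -0.6399
  y_1 = 2.0321 - 0.1*20.321 = 0.0
Step 2: grad_x = 2*4*-0.6399 = -5.1189, grad_y = 2*5*0.0 = 0.0
  x_2 = -0.6399 - 0.1*-5.1189 = -0.128
  y_2 = 0.0 - 0.1*0.0 = 0.0
Step 3: grad_x = 2*4*-0.128 = -1.0238, grad_y = 2*5*0.0 = 0.0
  x_3 = -0.128 - 0.1*-1.0238 = -0.0256
  y_3 = 0.0 - 0.1*0.0 = 0.0
Step 4: grad_x = 2*4*-0.0256 = -0.2048, grad_y = 2*5*0.0 = 0.0
  x_4 = -0.0256 - 0.1*-0.2048 = -0.0051
  y_4 = 0.0 - 0.1*0.0 = 0.0
Step 5: grad_x = 2*4*-0.0051 = -0.041, grad_y = 2*5*0.0 = 0.0
  x_5 = -0.0051 - 0.1*-0.041 = -0.001
  y_5 = 0.0 - 0.1*0.0 = 0.0
f(-0.001, 0.0) = 4*(-0.001)^2 + 5*0.0^2 = 0.0


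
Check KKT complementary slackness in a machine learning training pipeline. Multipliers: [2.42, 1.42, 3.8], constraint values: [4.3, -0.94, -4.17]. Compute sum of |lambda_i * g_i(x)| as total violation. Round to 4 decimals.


KKT complementary slackness check:
lambda_1 * g_1 = 2.42 * 4.3 = 10.406
lambda_2 * g_2 = 1.42 * -0.94 = -1.3348
lambda_3 * g_3 = 3.8 * -4.17 = -15.846
Total violation = 10.406 + 1.3348 + 15.846 = 27.5868


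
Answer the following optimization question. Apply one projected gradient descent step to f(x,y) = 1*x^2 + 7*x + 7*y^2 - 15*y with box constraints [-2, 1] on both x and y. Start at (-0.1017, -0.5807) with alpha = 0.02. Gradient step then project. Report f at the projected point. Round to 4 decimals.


Step 1: Compute gradient at (-0.1017, -0.5807).
grad_x = 2*1*-0.1017 + 7 = 6.7966
grad_y = 2*7*-0.5807 - 15 = -23.1298
Step 2: Gradient step.
x_raw = -0.1017 - 0.02*6.7966 = -0.2376
y_raw = -0.5807 - 0.02*-23.1298 = -0.1181
Step 3: Project onto [-2, 1].
x_proj = clip(-0.2376) = -0.2376
y_proj = clip(-0.1181) = -0.1181
Step 4: Evaluate f.
f(-0.2376, -0.1181) = 0.2622


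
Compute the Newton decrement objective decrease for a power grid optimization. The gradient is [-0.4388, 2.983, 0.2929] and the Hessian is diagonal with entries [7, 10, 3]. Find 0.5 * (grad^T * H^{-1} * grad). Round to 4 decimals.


Step 1: H is diagonal, so H^(-1) * g = [-0.0627, 0.2983, 0.0976].
Step 2: g^T H^(-1) g = sum_i g_i^2 / H_ii
  = (-0.4388)^2/7 + (2.983)^2/10 + (0.2929)^2/3
  = 0.0275 + 0.8898 + 0.0286 = 0.9459
Step 3: Objective decrease = 0.5 * g^T H^(-1) g = 0.473


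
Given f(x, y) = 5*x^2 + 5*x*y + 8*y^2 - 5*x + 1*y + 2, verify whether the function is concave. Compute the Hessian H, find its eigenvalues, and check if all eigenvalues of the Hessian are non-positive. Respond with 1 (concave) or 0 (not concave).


The Hessian of f(x,y) = 5*x^2 + 5*x*y + 8*y^2 - 5*x + 1*y + 2 is:
H = [[10, 5], [5, 16]]
Trace = 10 + 16 = 26
Determinant = 10*16 - (5)^2 = 135
Discriminant = (26)^2 - 4*135 = 136.0
Eigenvalues: lambda_1 = 7.169, lambda_2 = 18.831
The function is not concave.

0


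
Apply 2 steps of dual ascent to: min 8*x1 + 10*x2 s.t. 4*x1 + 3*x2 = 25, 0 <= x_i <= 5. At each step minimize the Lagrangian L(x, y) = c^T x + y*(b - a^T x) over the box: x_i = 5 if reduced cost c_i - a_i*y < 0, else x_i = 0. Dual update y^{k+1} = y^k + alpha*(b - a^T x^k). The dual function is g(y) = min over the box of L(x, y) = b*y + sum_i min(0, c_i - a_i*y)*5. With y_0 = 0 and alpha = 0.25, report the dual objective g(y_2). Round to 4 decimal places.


Dual ascent for LP: min 8*x1 + 10*x2, 4*x1 + 3*x2 = 25, 0 <= x_i <= 5
Step 1: y^k = 0.0, reduced costs: (8.0, 10.0)
  x^k = (0.0, 0.0), subgradient = b - a^T x = 25.0
  y^{k+1} = 0.0 + 0.25*25.0 = 6.25
Step 2: y^k = 6.25, reduced costs: (-17.0, -8.75)
  x^k = (5.0, 5.0), subgradient = b - a^T x = -10.0
  y^{k+1} = 6.25 + 0.25*-10.0 = 3.75
Dual objective at y_2 = 3.75: reduced costs (-7.0, -1.25), box minimizer x = (5.0, 5.0)
g(y_2) = b*y + (c1 - a1*y)*x1 + (c2 - a2*y)*x2 = 25*3.75 + (-7.0)*5.0 + (-1.25)*5.0 = 93.75 - 35.0 - 6.25 = 52.5


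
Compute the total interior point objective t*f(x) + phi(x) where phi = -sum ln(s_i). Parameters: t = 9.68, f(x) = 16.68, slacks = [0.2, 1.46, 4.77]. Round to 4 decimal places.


Step 1: Compute log-barrier.
ln values: [-1.6094, 0.3784, 1.5623]
phi = -(-1.6094 + 0.3784 + 1.5623) = -0.3313
Step 2: Compute augmented objective.
t*f(x) = 9.68*16.68 = 161.4624
Total = 161.4624 - 0.3313 = 161.1311


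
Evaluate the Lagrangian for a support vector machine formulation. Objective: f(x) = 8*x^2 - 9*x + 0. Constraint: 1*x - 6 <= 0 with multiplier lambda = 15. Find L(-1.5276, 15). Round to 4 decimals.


Step 1: Evaluate f(x).
f(-1.5276) = 8*(-1.5276)^2 - 9*(-1.5276) + 0 = 32.4169
Step 2: Evaluate g(x).
g(-1.5276) = 1*-1.5276 - 6 = -7.5276
Step 3: Compute Lagrangian.
L = 32.4169 + 15*-7.5276 = -80.4971


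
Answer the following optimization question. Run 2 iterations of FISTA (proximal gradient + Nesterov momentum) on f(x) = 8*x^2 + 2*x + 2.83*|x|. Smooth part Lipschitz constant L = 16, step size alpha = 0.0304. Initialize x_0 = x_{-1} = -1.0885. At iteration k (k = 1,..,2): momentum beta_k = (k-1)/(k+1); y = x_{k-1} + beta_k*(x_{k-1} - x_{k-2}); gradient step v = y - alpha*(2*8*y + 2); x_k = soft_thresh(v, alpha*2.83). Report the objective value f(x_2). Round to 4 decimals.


FISTA on f(x) = 8*x^2 + 2*x + 2.83*|x|
L = 16, alpha = 0.0304
Iteration 1: beta = 0.0, y = -1.0885 + 0.0*(-1.0885 + 1.0885) = -1.0885
  grad(y) = -15.416, v = y - alpha*grad = -0.6199
  prox(v) = soft_thresh(-0.6199, 0.086) = -0.5338
Iteration 2: beta = 0.3333, y = -0.5338 + 0.3333*(-0.5338 + 1.0885) = -0.3489
  grad(y) = -3.5829, v = y - alpha*grad = -0.24
  prox(v) = soft_thresh(-0.24, 0.086) = -0.154
f(x_2) = 8*(-0.154)^2 + 2*(-0.154) + 2.83*|-0.154| = 0.3175


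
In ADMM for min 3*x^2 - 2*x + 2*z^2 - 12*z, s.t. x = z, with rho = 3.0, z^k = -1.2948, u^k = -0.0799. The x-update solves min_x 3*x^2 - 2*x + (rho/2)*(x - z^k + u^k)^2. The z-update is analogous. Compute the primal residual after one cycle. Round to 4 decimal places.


ADMM iteration with rho = 3.0, z^k = -1.2948, u^k = -0.0799
Step 1: x-update.
Minimize 3*x^2 - 2*x + (3.0/2)*(x + 1.2948 - 0.0799)^2
FOC: (2*3 + 3.0)*x = 2 + 3.0*(-1.2948 + 0.0799)
x^{k+1} = -0.1827
Step 2: z-update.
Minimize 2*z^2 - 12*z + (3.0/2)*(-0.1827 - z - 0.0799)^2
FOC: (2*2 + 3.0)*z = 12 + 3.0*(-0.1827 - 0.0799)
z^{k+1} = 1.6017
Step 3: u-update.
u^{k+1} = -0.0799 - 0.1827 - 1.6017 = -1.8644
Step 4: Primal residual = |-0.1827 - 1.6017| = 1.7845


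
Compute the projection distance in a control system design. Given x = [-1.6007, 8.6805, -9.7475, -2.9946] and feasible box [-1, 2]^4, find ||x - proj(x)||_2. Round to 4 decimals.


Project each component onto [-1, 2].
clip(-1.6007) = -1.0, clip(8.6805) = 2.0, clip(-9.7475) = -1.0, clip(-2.9946) = -1.0
Projection = [-1.0, 2.0, -1.0, -1.0]
Squared diffs: [0.3608, 44.6291, 76.5188, 3.9784]
Distance = sqrt(125.4871) = 11.2021


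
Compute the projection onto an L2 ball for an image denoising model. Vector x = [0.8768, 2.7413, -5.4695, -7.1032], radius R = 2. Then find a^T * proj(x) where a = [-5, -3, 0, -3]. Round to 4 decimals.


Step 1: Compute ||x|| (intermediates to 6 decimals).
||x|| = sqrt(0.8768^2 + 2.7413^2 + (-5.4695)^2 + (-7.1032)^2) = 9.415646
Step 2: Project.
Since ||x|| > R, scale = R/||x|| = 2/9.415646 = 0.212412, proj(x) = scale * x
proj(x) = [0.186243, 0.582285, -1.161787, -1.508805]
Step 3: Dot product.
a^T * proj(x) = -5*0.186243 - 3*0.582285 + 0*(-1.161787) - 3*(-1.508805) = 1.8483


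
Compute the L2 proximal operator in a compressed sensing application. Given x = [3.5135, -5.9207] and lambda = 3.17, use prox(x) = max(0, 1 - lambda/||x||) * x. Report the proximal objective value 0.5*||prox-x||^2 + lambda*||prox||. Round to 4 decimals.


Step 1: Compute ||x||.
||x|| = 6.8847
Step 2: Compute scaling factor.
scale = max(0, 1 - 3.17/6.8847) = 0.5396
Step 3: prox(x) = [1.8957, -3.1946]
||prox(x)|| = 3.7147
Step 4: Proximal objective.
0.5*||prox-x||^2 = 5.0245
lambda*||prox|| = 11.7756
Total = 16.8001


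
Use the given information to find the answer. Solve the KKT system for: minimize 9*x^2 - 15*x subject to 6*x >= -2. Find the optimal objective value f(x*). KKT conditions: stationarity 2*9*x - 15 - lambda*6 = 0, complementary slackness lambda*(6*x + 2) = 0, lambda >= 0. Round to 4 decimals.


Step 1: Try lambda = 0 (constraint inactive).
Stationarity: 2*9*x - 15 = 0
x* = 15/(2*9) = 5/6 = 0.8333 (rounded; the exact value 5/6 is used below)
Check constraint: 6*0.8333 = 4.9998 >= -2 -- satisfied.
Step 2: Compute optimal value.
f(x*) = 9*(5/6)^2 - 15*(5/6) = -6.25


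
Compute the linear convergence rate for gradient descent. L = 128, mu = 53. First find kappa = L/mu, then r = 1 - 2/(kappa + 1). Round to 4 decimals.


Step 1: Compute the condition number.
kappa = L/mu = 128/53 = 2.4151
Step 2: Compute the convergence rate.
r = 1 - 2/(kappa + 1) = 1 - 2*mu/(L + mu) = (L - mu)/(L + mu) = 75/181 = 0.4144


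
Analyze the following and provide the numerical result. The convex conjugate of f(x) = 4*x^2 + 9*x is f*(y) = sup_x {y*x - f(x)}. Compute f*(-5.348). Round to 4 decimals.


f*(y) = sup_x {y*x - a*x^2 - b*x} = sup_x {(y-b)*x - a*x^2}
FOC: (y - b) - 2a*x = 0 => x* = (y - b)/(2a)
x* = (-5.348 - 9)/(2*4) = -1.7935
f*(-5.348) = (y-b)^2/(4a) = (-5.348 - 9)^2/(4*4)
= 205.8651/16 = 12.8666


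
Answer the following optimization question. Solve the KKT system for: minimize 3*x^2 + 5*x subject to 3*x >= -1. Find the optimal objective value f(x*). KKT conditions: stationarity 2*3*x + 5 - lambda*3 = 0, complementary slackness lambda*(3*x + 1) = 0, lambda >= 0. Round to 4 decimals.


Step 1: Try lambda = 0 (constraint inactive).
x_unc = -5/(2*3) = -0.8333
Check: 3*-0.8333 = -2.4999 < -1 -- violated!
Step 2: Constraint must be active: 3*x = -1
x* = -1/3 = -0.3333 (rounded; the exact value -1/3 is used below)
lambda = (2*3*(-1/3) + 5)/3 = 1.0
Step 3: Compute optimal value.
f(x*) = 3*(-1/3)^2 + 5*(-1/3) = -1.3333


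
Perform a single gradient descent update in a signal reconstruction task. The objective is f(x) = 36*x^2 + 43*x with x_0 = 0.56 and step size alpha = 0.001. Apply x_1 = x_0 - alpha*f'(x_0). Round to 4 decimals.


We compute the gradient at x_0 and apply the update.
f'(x) = 72*x + 43
f'(0.56) = 72*0.56 + 43 = 83.32
x_1 = 0.56 - 0.001*83.32 = 0.4767


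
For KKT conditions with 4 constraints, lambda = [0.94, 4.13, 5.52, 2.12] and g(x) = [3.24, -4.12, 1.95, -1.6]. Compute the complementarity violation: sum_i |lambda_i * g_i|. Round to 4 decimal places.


KKT complementary slackness check:
lambda_1 * g_1 = 0.94 * 3.24 = 3.0456
lambda_2 * g_2 = 4.13 * -4.12 = -17.0156
lambda_3 * g_3 = 5.52 * 1.95 = 10.764
lambda_4 * g_4 = 2.12 * -1.6 = -3.392
Total violation = 3.0456 + 17.0156 + 10.764 + 3.392 = 34.2172


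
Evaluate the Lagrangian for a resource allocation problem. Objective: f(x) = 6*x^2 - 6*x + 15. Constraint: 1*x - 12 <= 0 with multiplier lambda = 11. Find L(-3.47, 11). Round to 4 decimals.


Step 1: Evaluate f(x).
f(-3.47) = 6*(-3.47)^2 - 6*(-3.47) + 15 = 108.0654
Step 2: Evaluate g(x).
g(-3.47) = 1*-3.47 - 12 = -15.47
Step 3: Compute Lagrangian.
L = 108.0654 + 11*-15.47 = -62.1046


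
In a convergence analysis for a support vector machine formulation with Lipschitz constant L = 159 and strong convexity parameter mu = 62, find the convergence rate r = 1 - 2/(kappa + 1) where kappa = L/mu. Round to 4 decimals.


Step 1: Compute the condition number.
kappa = L/mu = 159/62 = 2.5645
Step 2: Compute the convergence rate.
r = 1 - 2/(kappa + 1) = 1 - 2*mu/(L + mu) = (L - mu)/(L + mu) = 97/221 = 0.4389


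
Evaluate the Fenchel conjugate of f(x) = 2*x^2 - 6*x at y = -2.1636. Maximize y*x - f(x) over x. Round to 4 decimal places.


f*(y) = sup_x {y*x - a*x^2 - b*x} = sup_x {(y-b)*x - a*x^2}
FOC: (y - b) - 2a*x = 0 => x* = (y - b)/(2a)
x* = (-2.1636 + 6)/(2*2) = 0.9591
f*(-2.1636) = (y-b)^2/(4a) = (-2.1636 + 6)^2/(4*2)
= 14.718/8 = 1.8397


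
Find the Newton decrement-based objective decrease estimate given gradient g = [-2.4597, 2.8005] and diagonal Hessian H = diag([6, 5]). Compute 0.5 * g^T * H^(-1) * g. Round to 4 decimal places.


Step 1: H is diagonal, so H^(-1) * g = [-0.41, 0.5601].
Step 2: g^T H^(-1) g = sum_i g_i^2 / H_ii
  = (-2.4597)^2/6 + (2.8005)^2/5
  = 1.0084 + 1.5686 = 2.5769
Step 3: Objective decrease = 0.5 * g^T H^(-1) g = 1.2885


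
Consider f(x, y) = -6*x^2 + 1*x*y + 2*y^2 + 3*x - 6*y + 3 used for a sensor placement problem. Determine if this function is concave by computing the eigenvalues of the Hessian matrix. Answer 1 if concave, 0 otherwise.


The Hessian of f(x,y) = -6*x^2 + 1*x*y + 2*y^2 + 3*x - 6*y + 3 is:
H = [[-12, 1], [1, 4]]
Trace = -12 + 4 = -8
Determinant = -12*4 - (1)^2 = -49
Discriminant = (-8)^2 - 4*-49 = 260.0
Eigenvalues: lambda_1 = -12.0623, lambda_2 = 4.0623
The function is not concave.

0


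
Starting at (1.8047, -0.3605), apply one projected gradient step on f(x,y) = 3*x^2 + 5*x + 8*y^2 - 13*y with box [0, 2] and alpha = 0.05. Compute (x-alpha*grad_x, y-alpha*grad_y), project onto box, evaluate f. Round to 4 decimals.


Step 1: Compute gradient at (1.8047, -0.3605).
grad_x = 2*3*1.8047 + 5 = 15.8282
grad_y = 2*8*-0.3605 - 13 = -18.768
Step 2: Gradient step.
x_raw = 1.8047 - 0.05*15.8282 = 1.0133
y_raw = -0.3605 - 0.05*-18.768 = 0.5779
Step 3: Project onto [0, 2].
x_proj = clip(1.0133) = 1.0133
y_proj = clip(0.5779) = 0.5779
Step 4: Evaluate f.
f(1.0133, 0.5779) = 3.3058


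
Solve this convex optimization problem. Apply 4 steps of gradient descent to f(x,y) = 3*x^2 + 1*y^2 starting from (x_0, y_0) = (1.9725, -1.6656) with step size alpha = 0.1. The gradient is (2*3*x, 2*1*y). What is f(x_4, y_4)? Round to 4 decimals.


Gradient descent on f(x,y) = 3*x^2 + 1*y^2.
Starting point: (1.9725, -1.6656), alpha = 0.1
Step 1: grad_x = 2*3*1.9725 = 11.835, grad_y = 2*1*-1.6656 = -3.3312
  x_1 = 1.9725 - 0.1*11.835 = 0.789
  y_1 = -1.6656 - 0.1*-3.3312 = -1.3325
Step 2: grad_x = 2*3*0.789 = 4.734, grad_y = 2*1*-1.3325 = -2.665
  x_2 = 0.789 - 0.1*4.734 = 0.3156
  y_2 = -1.3325 - 0.1*-2.665 = -1.066
Step 3: grad_x = 2*3*0.3156 = 1.8936, grad_y = 2*1*-1.066 = -2.132
  x_3 = 0.3156 - 0.1*1.8936 = 0.1262
  y_3 = -1.066 - 0.1*-2.132 = -0.8528
Step 4: grad_x = 2*3*0.1262 = 0.7574, grad_y = 2*1*-0.8528 = -1.7056
  x_4 = 0.1262 - 0.1*0.7574 = 0.0505
  y_4 = -0.8528 - 0.1*-1.7056 = -0.6822
f(0.0505, -0.6822) = 3*0.0505^2 + 1*(-0.6822)^2 = 0.4731


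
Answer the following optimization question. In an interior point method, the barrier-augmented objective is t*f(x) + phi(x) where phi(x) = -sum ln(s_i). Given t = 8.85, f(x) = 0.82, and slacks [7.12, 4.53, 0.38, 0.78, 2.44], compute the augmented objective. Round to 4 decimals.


Step 1: Compute log-barrier.
ln values: [1.9629, 1.5107, -0.9676, -0.2485, 0.892]
phi = -(1.9629 + 1.5107 - 0.9676 - 0.2485 + 0.892) = -3.1496
Step 2: Compute augmented objective.
t*f(x) = 8.85*0.82 = 7.257
Total = 7.257 - 3.1496 = 4.1074
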